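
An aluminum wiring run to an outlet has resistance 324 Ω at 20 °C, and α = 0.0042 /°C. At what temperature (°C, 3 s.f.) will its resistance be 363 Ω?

48.7 °C

R = R₀(1 + α(T − T₀)) ⇒ T = T₀ + (R/R₀ − 1)/α
T = 20 + (363/324 − 1)/0.0042 = 20 + (0.1204)/0.0042 = 48.7 °C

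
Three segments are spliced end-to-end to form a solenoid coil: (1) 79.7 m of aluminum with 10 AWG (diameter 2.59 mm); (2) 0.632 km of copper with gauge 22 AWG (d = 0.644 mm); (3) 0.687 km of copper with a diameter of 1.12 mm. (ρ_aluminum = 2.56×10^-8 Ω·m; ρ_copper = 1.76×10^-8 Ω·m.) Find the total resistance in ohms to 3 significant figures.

46.8 Ω

Seg 1: A = π(2.59/2 mm)² = π(1.2950e-03 m)² = 5.269e-06 m²
R_1 = (2.56×10^-8)(79.7)/(5.269e-06) = 0.3873 Ω
Seg 2: A = π(0.644/2 mm)² = π(3.2200e-04 m)² = 3.257e-07 m²
R_2 = (1.76×10^-8)(632)/(3.257e-07) = 34.15 Ω
Seg 3: A = π(d/2)² = π(5.6000e-04 m)² = 9.852e-07 m²
R_3 = (1.76×10^-8)(687)/(9.852e-07) = 12.27 Ω
R_total = R_1 + R_2 + R_3 = 46.8 Ω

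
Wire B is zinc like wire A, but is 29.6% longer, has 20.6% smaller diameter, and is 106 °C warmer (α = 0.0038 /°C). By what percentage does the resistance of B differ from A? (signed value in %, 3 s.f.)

188%

R ∝ ρL/d² with ρ ∝ (1+αΔT), so R_B/R_A = (1 + 29.6/100) × (1 − 20.6/100)⁻² × (1 + 0.0038×106)
= 1.296 × 1.586 × 1.403 = 2.884
(R_B − R_A)/R_A = 2.884 − 1 = 188%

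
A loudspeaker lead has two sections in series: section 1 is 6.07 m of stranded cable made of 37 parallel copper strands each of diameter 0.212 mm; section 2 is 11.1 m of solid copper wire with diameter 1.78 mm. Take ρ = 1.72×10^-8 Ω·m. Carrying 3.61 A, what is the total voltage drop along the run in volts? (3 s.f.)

Section 1: A_strand = π(1.0600e-04)² = 3.530e-08 m²; R₁ = ρL/(N·A_s) = (1.72×10^-8)(6.07)/(37×3.530e-08) = 0.07994 Ω
Section 2: A = π(d/2)² = π(8.9000e-04 m)² = 2.488e-06 m²
R₂ = (1.72×10^-8)(11.1)/(2.488e-06) = 0.07672 Ω
R = R₁ + R₂ = 0.1567 Ω
V = IR = 3.61 × 0.1567 = 0.566 V

0.566 V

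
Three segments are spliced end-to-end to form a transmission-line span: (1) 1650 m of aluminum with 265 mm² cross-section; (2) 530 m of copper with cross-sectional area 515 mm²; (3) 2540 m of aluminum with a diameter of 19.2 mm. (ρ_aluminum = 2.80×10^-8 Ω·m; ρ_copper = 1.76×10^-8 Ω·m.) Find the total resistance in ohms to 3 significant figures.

Seg 1: A = 265 mm² = 2.650e-04 m²
R_1 = (2.80×10^-8)(1650)/(2.650e-04) = 0.1743 Ω
Seg 2: A = 515 mm² = 5.150e-04 m²
R_2 = (1.76×10^-8)(530)/(5.150e-04) = 0.01811 Ω
Seg 3: A = π(d/2)² = π(9.6000e-03 m)² = 2.895e-04 m²
R_3 = (2.80×10^-8)(2540)/(2.895e-04) = 0.2456 Ω
R_total = R_1 + R_2 + R_3 = 0.438 Ω

0.438 Ω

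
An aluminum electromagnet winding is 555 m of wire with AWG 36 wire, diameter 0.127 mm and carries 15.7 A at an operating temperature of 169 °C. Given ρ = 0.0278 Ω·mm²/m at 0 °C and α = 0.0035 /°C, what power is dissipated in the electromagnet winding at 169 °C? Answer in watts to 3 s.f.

ρ = 0.0278 Ω·mm²/m = 2.78×10^-8 Ω·m
A = π(0.127/2 mm)² = π(6.3500e-05 m)² = 1.267e-08 m²
R₍0₎ = ρL/A = (2.78×10^-8)(555)/(1.267e-08) = 1218 Ω
R₍169₎ = R₍0₎(1 + αΔT) = 1218 × (1 + 0.0035×169) = 1938 Ω
P = I²R = (15.7)² × 1938 = 4.78×10^5 W

4.78×10^5 W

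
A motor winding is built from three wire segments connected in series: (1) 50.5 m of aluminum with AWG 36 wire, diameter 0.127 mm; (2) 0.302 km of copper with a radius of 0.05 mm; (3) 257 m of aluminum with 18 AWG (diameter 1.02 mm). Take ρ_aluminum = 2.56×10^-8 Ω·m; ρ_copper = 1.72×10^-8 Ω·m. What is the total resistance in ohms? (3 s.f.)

771 Ω

Seg 1: A = π(0.127/2 mm)² = π(6.3500e-05 m)² = 1.267e-08 m²
R_1 = (2.56×10^-8)(50.5)/(1.267e-08) = 102.1 Ω
Seg 2: A = πr² = π(5.0000e-05 m)² = 7.854e-09 m²
R_2 = (1.72×10^-8)(302)/(7.854e-09) = 661.4 Ω
Seg 3: A = π(1.02/2 mm)² = π(5.1000e-04 m)² = 8.171e-07 m²
R_3 = (2.56×10^-8)(257)/(8.171e-07) = 8.052 Ω
R_total = R_1 + R_2 + R_3 = 771 Ω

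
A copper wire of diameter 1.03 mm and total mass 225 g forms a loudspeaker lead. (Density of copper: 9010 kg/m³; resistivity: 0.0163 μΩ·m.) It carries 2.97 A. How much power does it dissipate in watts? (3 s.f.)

5.17 W

ρ = 0.0163 μΩ·m = 1.63×10^-8 Ω·m
A = π(d/2)² = π(5.1500e-04 m)² = 8.3323e-07 m²
L = m/(density·A) = 0.225/(9010×8.3323e-07) = 29.97 m
R = ρL/A = (1.63×10^-8)(29.97)/(8.3323e-07) = 0.5863 Ω
P = I²R = (2.97)² × 0.5863 = 5.17 W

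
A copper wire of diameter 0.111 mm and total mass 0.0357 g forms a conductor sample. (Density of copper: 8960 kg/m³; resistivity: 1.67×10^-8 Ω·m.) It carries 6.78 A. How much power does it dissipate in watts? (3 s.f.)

A = π(d/2)² = π(5.5500e-05 m)² = 9.6769e-09 m²
L = m/(density·A) = 3.570×10^-5/(8960×9.6769e-09) = 0.4117 m
R = ρL/A = (1.67×10^-8)(0.4117)/(9.6769e-09) = 0.7106 Ω
P = I²R = (6.78)² × 0.7106 = 32.7 W

32.7 W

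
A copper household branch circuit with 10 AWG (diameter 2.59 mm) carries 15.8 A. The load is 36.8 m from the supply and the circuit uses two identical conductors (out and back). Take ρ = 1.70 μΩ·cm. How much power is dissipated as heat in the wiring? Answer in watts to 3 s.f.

59.3 W

ρ = 1.70 μΩ·cm = 1.70×10^-8 Ω·m
A = π(2.59/2 mm)² = π(1.2950e-03 m)² = 5.269e-06 m²
Total conductor length (both ways) L = 2 × 36.8 = 73.6 m
R = ρL/A = (1.70×10^-8)(73.6)/(5.269e-06) = 0.2375 Ω
P = I²R = (15.8)² × 0.2375 = 59.3 W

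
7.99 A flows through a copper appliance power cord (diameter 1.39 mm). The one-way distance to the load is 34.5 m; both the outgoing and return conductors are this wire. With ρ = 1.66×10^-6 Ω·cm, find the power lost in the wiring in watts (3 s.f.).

ρ = 1.66×10^-6 Ω·cm = 1.66×10^-8 Ω·m
A = π(d/2)² = π(6.9500e-04 m)² = 1.517e-06 m²
Total conductor length (both ways) L = 2 × 34.5 = 69 m
R = ρL/A = (1.66×10^-8)(69)/(1.517e-06) = 0.7548 Ω
P = I²R = (7.99)² × 0.7548 = 48.2 W

48.2 W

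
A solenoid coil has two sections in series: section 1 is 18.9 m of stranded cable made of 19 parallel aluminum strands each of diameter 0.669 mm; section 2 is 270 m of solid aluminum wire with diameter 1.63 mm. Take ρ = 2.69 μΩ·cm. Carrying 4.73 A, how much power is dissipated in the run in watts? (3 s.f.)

79.6 W

ρ = 2.69 μΩ·cm = 2.69×10^-8 Ω·m
Section 1: A_strand = π(3.3450e-04)² = 3.515e-07 m²; R₁ = ρL/(N·A_s) = (2.69×10^-8)(18.9)/(19×3.515e-07) = 0.07612 Ω
Section 2: A = π(d/2)² = π(8.1500e-04 m)² = 2.087e-06 m²
R₂ = (2.69×10^-8)(270)/(2.087e-06) = 3.481 Ω
R = R₁ + R₂ = 3.557 Ω
P = I²R = (4.73)² × 3.557 = 79.6 W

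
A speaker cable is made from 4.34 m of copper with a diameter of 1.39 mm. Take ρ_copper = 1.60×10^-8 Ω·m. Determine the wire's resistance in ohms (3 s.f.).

A = π(d/2)² = π(6.9500e-04 m)² = 1.517e-06 m²
R = ρL/A = (1.60×10^-8)(4.34 m)/(1.517e-06 m²) = 0.0458 Ω

0.0458 Ω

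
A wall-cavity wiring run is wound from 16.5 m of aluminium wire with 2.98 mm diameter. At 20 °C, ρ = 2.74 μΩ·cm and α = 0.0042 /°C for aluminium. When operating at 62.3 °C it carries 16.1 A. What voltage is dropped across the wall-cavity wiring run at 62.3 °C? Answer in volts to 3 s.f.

1.23 V

ρ = 2.74 μΩ·cm = 2.74×10^-8 Ω·m
A = π(d/2)² = π(1.4900e-03 m)² = 6.975e-06 m²
R₍20₎ = ρL/A = (2.74×10^-8)(16.5)/(6.975e-06) = 0.06482 Ω
R₍62.3₎ = R₍20₎(1 + αΔT) = 0.06482 × (1 + 0.0042×42.3) = 0.07634 Ω
V = IR = 16.1 × 0.07634 = 1.23 V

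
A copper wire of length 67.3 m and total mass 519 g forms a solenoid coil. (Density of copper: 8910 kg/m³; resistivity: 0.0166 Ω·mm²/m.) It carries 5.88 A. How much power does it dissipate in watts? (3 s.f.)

44.6 W

ρ = 0.0166 Ω·mm²/m = 1.66×10^-8 Ω·m
A = m/(density·L) = 0.519/(8910×67.3) = 8.6551e-07 m²
R = ρL/A = (1.66×10^-8)(67.3)/(8.6551e-07) = 1.291 Ω
P = I²R = (5.88)² × 1.291 = 44.6 W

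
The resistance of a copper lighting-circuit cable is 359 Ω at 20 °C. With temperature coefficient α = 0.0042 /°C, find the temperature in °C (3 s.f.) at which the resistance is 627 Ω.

198 °C

R = R₀(1 + α(T − T₀)) ⇒ T = T₀ + (R/R₀ − 1)/α
T = 20 + (627/359 − 1)/0.0042 = 20 + (0.7465)/0.0042 = 198 °C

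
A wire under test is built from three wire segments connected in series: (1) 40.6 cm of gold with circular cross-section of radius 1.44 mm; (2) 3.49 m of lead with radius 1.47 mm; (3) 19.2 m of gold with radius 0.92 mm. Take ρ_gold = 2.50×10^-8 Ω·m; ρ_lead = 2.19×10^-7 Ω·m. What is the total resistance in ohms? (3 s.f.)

Seg 1: A = πr² = π(1.4400e-03 m)² = 6.514e-06 m²
R_1 = (2.50×10^-8)(0.406)/(6.514e-06) = 0.001558 Ω
Seg 2: A = πr² = π(1.4700e-03 m)² = 6.789e-06 m²
R_2 = (2.19×10^-7)(3.49)/(6.789e-06) = 0.1126 Ω
Seg 3: A = πr² = π(9.2000e-04 m)² = 2.659e-06 m²
R_3 = (2.50×10^-8)(19.2)/(2.659e-06) = 0.1805 Ω
R_total = R_1 + R_2 + R_3 = 0.295 Ω

0.295 Ω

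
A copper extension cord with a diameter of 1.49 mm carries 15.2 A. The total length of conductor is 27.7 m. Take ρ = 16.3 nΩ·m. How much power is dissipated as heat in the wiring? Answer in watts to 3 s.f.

ρ = 16.3 nΩ·m = 1.63×10^-8 Ω·m
A = π(d/2)² = π(7.4500e-04 m)² = 1.744e-06 m²
R = ρL/A = (1.63×10^-8)(27.7)/(1.744e-06) = 0.2589 Ω
P = I²R = (15.2)² × 0.2589 = 59.8 W

59.8 W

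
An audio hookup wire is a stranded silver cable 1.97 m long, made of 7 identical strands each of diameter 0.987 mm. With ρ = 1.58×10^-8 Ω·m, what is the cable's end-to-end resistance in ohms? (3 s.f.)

A_strand = π(4.9350e-04 m)² = 7.651e-07 m²
R_strand = ρL/A = (1.58×10^-8)(1.97)/(7.651e-07) = 0.04068 Ω
R_total = R_strand/N = 0.04068/7 = 0.00581 Ω

0.00581 Ω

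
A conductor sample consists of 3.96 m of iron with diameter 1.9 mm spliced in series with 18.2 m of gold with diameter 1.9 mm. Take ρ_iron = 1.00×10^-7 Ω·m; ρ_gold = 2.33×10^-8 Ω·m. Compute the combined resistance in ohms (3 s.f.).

0.289 Ω

Segment 1: A = π(d/2)² = π(9.5000e-04 m)² = 2.835e-06 m²
R₁ = ρL/A = (1.00×10^-7)(3.96)/(2.835e-06) = 0.1397 Ω
R₂ = (2.33×10^-8)(18.2)/(2.835e-06) = 0.1496 Ω
R = R₁ + R₂ = 0.289 Ω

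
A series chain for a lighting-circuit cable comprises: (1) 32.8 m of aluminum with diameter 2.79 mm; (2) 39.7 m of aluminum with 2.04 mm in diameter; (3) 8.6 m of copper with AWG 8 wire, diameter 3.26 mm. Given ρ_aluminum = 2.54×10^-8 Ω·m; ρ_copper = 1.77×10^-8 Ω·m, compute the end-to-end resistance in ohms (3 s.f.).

0.463 Ω

Seg 1: A = π(d/2)² = π(1.3950e-03 m)² = 6.114e-06 m²
R_1 = (2.54×10^-8)(32.8)/(6.114e-06) = 0.1363 Ω
Seg 2: A = π(d/2)² = π(1.0200e-03 m)² = 3.269e-06 m²
R_2 = (2.54×10^-8)(39.7)/(3.269e-06) = 0.3085 Ω
Seg 3: A = π(3.26/2 mm)² = π(1.6300e-03 m)² = 8.347e-06 m²
R_3 = (1.77×10^-8)(8.6)/(8.347e-06) = 0.01824 Ω
R_total = R_1 + R_2 + R_3 = 0.463 Ω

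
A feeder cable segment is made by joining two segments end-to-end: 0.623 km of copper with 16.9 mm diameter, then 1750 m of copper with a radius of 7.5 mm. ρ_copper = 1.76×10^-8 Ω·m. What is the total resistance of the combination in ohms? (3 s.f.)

Segment 1: A = π(d/2)² = π(8.4500e-03 m)² = 2.243e-04 m²
R₁ = ρL/A = (1.76×10^-8)(623)/(2.243e-04) = 0.04888 Ω
Segment 2: A = πr² = π(7.5000e-03 m)² = 1.767e-04 m²
R₂ = (1.76×10^-8)(1750)/(1.767e-04) = 0.1743 Ω
R = R₁ + R₂ = 0.223 Ω

0.223 Ω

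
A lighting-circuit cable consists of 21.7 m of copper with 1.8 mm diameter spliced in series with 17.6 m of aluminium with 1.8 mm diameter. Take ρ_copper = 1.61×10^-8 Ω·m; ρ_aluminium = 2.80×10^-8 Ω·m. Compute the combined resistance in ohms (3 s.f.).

Segment 1: A = π(d/2)² = π(9.0000e-04 m)² = 2.545e-06 m²
R₁ = ρL/A = (1.61×10^-8)(21.7)/(2.545e-06) = 0.1373 Ω
R₂ = (2.80×10^-8)(17.6)/(2.545e-06) = 0.1937 Ω
R = R₁ + R₂ = 0.331 Ω

0.331 Ω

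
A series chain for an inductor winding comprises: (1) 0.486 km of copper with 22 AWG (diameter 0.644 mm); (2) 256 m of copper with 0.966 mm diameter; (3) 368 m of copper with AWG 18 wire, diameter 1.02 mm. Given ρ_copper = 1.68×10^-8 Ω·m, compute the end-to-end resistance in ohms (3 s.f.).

38.5 Ω

Seg 1: A = π(0.644/2 mm)² = π(3.2200e-04 m)² = 3.257e-07 m²
R_1 = (1.68×10^-8)(486)/(3.257e-07) = 25.07 Ω
Seg 2: A = π(d/2)² = π(4.8300e-04 m)² = 7.329e-07 m²
R_2 = (1.68×10^-8)(256)/(7.329e-07) = 5.868 Ω
Seg 3: A = π(1.02/2 mm)² = π(5.1000e-04 m)² = 8.171e-07 m²
R_3 = (1.68×10^-8)(368)/(8.171e-07) = 7.566 Ω
R_total = R_1 + R_2 + R_3 = 38.5 Ω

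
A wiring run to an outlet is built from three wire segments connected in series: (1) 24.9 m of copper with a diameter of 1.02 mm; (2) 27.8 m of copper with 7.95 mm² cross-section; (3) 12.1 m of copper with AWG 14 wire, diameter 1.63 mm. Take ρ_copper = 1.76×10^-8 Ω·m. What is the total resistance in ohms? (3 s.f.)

Seg 1: A = π(d/2)² = π(5.1000e-04 m)² = 8.171e-07 m²
R_1 = (1.76×10^-8)(24.9)/(8.171e-07) = 0.5363 Ω
Seg 2: A = 7.95 mm² = 7.950e-06 m²
R_2 = (1.76×10^-8)(27.8)/(7.950e-06) = 0.06154 Ω
Seg 3: A = π(1.63/2 mm)² = π(8.1500e-04 m)² = 2.087e-06 m²
R_3 = (1.76×10^-8)(12.1)/(2.087e-06) = 0.1021 Ω
R_total = R_1 + R_2 + R_3 = 0.700 Ω

0.700 Ω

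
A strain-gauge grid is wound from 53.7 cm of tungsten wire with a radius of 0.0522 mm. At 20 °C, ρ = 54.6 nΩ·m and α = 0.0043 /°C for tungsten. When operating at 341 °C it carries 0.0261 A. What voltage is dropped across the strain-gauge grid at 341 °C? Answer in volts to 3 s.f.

0.213 V

ρ = 54.6 nΩ·m = 5.46×10^-8 Ω·m
A = πr² = π(5.2200e-05 m)² = 8.560e-09 m²
R₍20₎ = ρL/A = (5.46×10^-8)(0.537)/(8.560e-09) = 3.425 Ω
R₍341₎ = R₍20₎(1 + αΔT) = 3.425 × (1 + 0.0043×321) = 8.153 Ω
V = IR = 0.0261 × 8.153 = 0.213 V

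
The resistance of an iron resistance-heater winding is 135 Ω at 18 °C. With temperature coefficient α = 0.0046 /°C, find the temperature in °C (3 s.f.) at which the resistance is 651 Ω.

R = R₀(1 + α(T − T₀)) ⇒ T = T₀ + (R/R₀ − 1)/α
T = 18 + (651/135 − 1)/0.0046 = 18 + (3.822)/0.0046 = 849 °C

849 °C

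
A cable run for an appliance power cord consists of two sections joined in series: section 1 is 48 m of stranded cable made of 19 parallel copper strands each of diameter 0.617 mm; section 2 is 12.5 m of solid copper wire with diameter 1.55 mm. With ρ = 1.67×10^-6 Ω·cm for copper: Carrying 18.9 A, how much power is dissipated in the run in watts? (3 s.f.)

89.9 W

ρ = 1.67×10^-6 Ω·cm = 1.67×10^-8 Ω·m
Section 1: A_strand = π(3.0850e-04)² = 2.990e-07 m²; R₁ = ρL/(N·A_s) = (1.67×10^-8)(48)/(19×2.990e-07) = 0.1411 Ω
Section 2: A = π(d/2)² = π(7.7500e-04 m)² = 1.887e-06 m²
R₂ = (1.67×10^-8)(12.5)/(1.887e-06) = 0.1106 Ω
R = R₁ + R₂ = 0.2517 Ω
P = I²R = (18.9)² × 0.2517 = 89.9 W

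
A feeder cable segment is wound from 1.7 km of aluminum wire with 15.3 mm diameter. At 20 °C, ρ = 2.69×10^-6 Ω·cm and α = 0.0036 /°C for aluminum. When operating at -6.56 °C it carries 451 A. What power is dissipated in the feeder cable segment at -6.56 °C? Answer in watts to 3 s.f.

ρ = 2.69×10^-6 Ω·cm = 2.69×10^-8 Ω·m
A = π(d/2)² = π(7.6500e-03 m)² = 1.839e-04 m²
R₍20₎ = ρL/A = (2.69×10^-8)(1700)/(1.839e-04) = 0.2487 Ω
R₍-6.56₎ = R₍20₎(1 + αΔT) = 0.2487 × (1 + 0.0036×-26.6) = 0.2249 Ω
P = I²R = (451)² × 0.2249 = 45800 W

45800 W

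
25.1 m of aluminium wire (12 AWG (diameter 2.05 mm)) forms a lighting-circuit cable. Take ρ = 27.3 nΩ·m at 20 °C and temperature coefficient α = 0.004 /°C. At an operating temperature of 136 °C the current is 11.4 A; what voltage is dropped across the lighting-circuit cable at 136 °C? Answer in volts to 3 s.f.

3.46 V

ρ = 27.3 nΩ·m = 2.73×10^-8 Ω·m
A = π(2.05/2 mm)² = π(1.0250e-03 m)² = 3.301e-06 m²
R₍20₎ = ρL/A = (2.73×10^-8)(25.1)/(3.301e-06) = 0.2076 Ω
R₍136₎ = R₍20₎(1 + αΔT) = 0.2076 × (1 + 0.004×116) = 0.3039 Ω
V = IR = 11.4 × 0.3039 = 3.46 V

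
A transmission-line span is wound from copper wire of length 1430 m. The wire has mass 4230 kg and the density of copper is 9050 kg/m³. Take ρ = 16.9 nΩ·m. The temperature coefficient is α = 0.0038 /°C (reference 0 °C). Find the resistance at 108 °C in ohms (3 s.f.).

ρ = 16.9 nΩ·m = 1.69×10^-8 Ω·m
A = m/(density·L) = 4230/(9050×1430) = 3.2686e-04 m²
R = ρL/A = (1.69×10^-8)(1430)/(3.2686e-04) = 0.07394 Ω
R(108 °C) = 0.07394 × (1 + 0.0038×108) = 0.104 Ω

0.104 Ω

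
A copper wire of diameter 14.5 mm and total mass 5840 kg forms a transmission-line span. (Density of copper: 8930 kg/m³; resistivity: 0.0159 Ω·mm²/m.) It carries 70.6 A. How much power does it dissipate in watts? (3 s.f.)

ρ = 0.0159 Ω·mm²/m = 1.59×10^-8 Ω·m
A = π(d/2)² = π(7.2500e-03 m)² = 1.6513e-04 m²
L = m/(density·A) = 5840/(8930×1.6513e-04) = 3960 m
R = ρL/A = (1.59×10^-8)(3960)/(1.6513e-04) = 0.3813 Ω
P = I²R = (70.6)² × 0.3813 = 1900 W

1900 W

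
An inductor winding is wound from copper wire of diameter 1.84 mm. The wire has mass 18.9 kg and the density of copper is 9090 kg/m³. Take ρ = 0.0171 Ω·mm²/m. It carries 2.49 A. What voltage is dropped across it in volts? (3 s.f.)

ρ = 0.0171 Ω·mm²/m = 1.71×10^-8 Ω·m
A = π(d/2)² = π(9.2000e-04 m)² = 2.6590e-06 m²
L = m/(density·A) = 18.9/(9090×2.6590e-06) = 781.9 m
R = ρL/A = (1.71×10^-8)(781.9)/(2.6590e-06) = 5.029 Ω
V = IR = 2.49 × 5.029 = 12.5 V

12.5 V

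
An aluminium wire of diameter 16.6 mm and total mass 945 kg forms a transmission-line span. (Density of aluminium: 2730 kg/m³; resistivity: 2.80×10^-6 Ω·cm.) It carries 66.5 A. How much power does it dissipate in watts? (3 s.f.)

ρ = 2.80×10^-6 Ω·cm = 2.80×10^-8 Ω·m
A = π(d/2)² = π(8.3000e-03 m)² = 2.1642e-04 m²
L = m/(density·A) = 945/(2730×2.1642e-04) = 1599 m
R = ρL/A = (2.80×10^-8)(1599)/(2.1642e-04) = 0.2069 Ω
P = I²R = (66.5)² × 0.2069 = 915 W

915 W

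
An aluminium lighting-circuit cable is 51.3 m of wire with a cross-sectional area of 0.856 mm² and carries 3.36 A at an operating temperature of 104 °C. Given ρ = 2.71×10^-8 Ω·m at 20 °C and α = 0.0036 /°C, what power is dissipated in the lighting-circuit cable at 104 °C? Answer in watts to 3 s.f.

A = 0.856 mm² = 8.560e-07 m²
R₍20₎ = ρL/A = (2.71×10^-8)(51.3)/(8.560e-07) = 1.624 Ω
R₍104₎ = R₍20₎(1 + αΔT) = 1.624 × (1 + 0.0036×84) = 2.115 Ω
P = I²R = (3.36)² × 2.115 = 23.9 W

23.9 W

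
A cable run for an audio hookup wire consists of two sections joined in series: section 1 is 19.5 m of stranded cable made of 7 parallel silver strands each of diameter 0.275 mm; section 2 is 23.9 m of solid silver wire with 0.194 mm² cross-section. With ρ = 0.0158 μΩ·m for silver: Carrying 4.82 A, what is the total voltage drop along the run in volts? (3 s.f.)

ρ = 0.0158 μΩ·m = 1.58×10^-8 Ω·m
Section 1: A_strand = π(1.3750e-04)² = 5.940e-08 m²; R₁ = ρL/(N·A_s) = (1.58×10^-8)(19.5)/(7×5.940e-08) = 0.741 Ω
Section 2: A = 0.194 mm² = 1.940e-07 m²
R₂ = (1.58×10^-8)(23.9)/(1.940e-07) = 1.946 Ω
R = R₁ + R₂ = 2.688 Ω
V = IR = 4.82 × 2.688 = 13.0 V

13.0 V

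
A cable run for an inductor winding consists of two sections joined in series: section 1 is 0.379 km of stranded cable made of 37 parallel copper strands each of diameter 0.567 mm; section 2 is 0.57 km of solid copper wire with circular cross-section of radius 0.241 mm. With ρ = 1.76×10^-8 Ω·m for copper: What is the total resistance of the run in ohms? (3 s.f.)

55.7 Ω

Section 1: A_strand = π(2.8350e-04)² = 2.525e-07 m²; R₁ = ρL/(N·A_s) = (1.76×10^-8)(379)/(37×2.525e-07) = 0.714 Ω
Section 2: A = πr² = π(2.4100e-04 m)² = 1.825e-07 m²
R₂ = (1.76×10^-8)(570)/(1.825e-07) = 54.98 Ω
R = R₁ + R₂ = 55.7 Ω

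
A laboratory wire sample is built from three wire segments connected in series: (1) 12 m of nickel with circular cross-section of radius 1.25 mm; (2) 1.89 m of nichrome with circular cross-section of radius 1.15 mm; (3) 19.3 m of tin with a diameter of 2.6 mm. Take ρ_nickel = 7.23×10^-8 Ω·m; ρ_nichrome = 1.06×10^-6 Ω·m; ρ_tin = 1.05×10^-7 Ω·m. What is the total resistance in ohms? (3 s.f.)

Seg 1: A = πr² = π(1.2500e-03 m)² = 4.909e-06 m²
R_1 = (7.23×10^-8)(12)/(4.909e-06) = 0.1767 Ω
Seg 2: A = πr² = π(1.1500e-03 m)² = 4.155e-06 m²
R_2 = (1.06×10^-6)(1.89)/(4.155e-06) = 0.4822 Ω
Seg 3: A = π(d/2)² = π(1.3000e-03 m)² = 5.309e-06 m²
R_3 = (1.05×10^-7)(19.3)/(5.309e-06) = 0.3817 Ω
R_total = R_1 + R_2 + R_3 = 1.04 Ω

1.04 Ω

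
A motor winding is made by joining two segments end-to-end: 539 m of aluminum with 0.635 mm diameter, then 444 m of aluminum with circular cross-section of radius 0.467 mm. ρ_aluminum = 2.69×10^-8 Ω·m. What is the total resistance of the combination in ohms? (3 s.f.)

Segment 1: A = π(d/2)² = π(3.1750e-04 m)² = 3.167e-07 m²
R₁ = ρL/A = (2.69×10^-8)(539)/(3.167e-07) = 45.78 Ω
Segment 2: A = πr² = π(4.6700e-04 m)² = 6.851e-07 m²
R₂ = (2.69×10^-8)(444)/(6.851e-07) = 17.43 Ω
R = R₁ + R₂ = 63.2 Ω

63.2 Ω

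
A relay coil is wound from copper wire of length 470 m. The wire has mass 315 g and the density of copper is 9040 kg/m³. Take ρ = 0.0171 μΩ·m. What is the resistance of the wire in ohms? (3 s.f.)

108 Ω

ρ = 0.0171 μΩ·m = 1.71×10^-8 Ω·m
A = m/(density·L) = 0.315/(9040×470) = 7.4139e-08 m²
R = ρL/A = (1.71×10^-8)(470)/(7.4139e-08) = 108 Ω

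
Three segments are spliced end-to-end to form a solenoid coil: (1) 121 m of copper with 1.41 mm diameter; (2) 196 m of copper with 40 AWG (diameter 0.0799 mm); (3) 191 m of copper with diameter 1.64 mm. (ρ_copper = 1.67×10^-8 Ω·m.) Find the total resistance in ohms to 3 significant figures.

Seg 1: A = π(d/2)² = π(7.0500e-04 m)² = 1.561e-06 m²
R_1 = (1.67×10^-8)(121)/(1.561e-06) = 1.294 Ω
Seg 2: A = π(0.0799/2 mm)² = π(3.9950e-05 m)² = 5.014e-09 m²
R_2 = (1.67×10^-8)(196)/(5.014e-09) = 652.8 Ω
Seg 3: A = π(d/2)² = π(8.2000e-04 m)² = 2.112e-06 m²
R_3 = (1.67×10^-8)(191)/(2.112e-06) = 1.51 Ω
R_total = R_1 + R_2 + R_3 = 656 Ω

656 Ω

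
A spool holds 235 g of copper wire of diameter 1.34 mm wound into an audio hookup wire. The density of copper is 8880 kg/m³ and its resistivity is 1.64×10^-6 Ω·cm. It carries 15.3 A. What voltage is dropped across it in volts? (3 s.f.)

3.34 V

ρ = 1.64×10^-6 Ω·cm = 1.64×10^-8 Ω·m
A = π(d/2)² = π(6.7000e-04 m)² = 1.4103e-06 m²
L = m/(density·A) = 0.235/(8880×1.4103e-06) = 18.77 m
R = ρL/A = (1.64×10^-8)(18.77)/(1.4103e-06) = 0.2182 Ω
V = IR = 15.3 × 0.2182 = 3.34 V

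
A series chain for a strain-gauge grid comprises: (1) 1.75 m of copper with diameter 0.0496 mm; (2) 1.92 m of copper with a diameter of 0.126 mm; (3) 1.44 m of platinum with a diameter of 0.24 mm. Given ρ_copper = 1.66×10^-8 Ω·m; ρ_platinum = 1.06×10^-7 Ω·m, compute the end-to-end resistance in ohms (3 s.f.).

Seg 1: A = π(d/2)² = π(2.4800e-05 m)² = 1.932e-09 m²
R_1 = (1.66×10^-8)(1.75)/(1.932e-09) = 15.03 Ω
Seg 2: A = π(d/2)² = π(6.3000e-05 m)² = 1.247e-08 m²
R_2 = (1.66×10^-8)(1.92)/(1.247e-08) = 2.556 Ω
Seg 3: A = π(d/2)² = π(1.2000e-04 m)² = 4.524e-08 m²
R_3 = (1.06×10^-7)(1.44)/(4.524e-08) = 3.374 Ω
R_total = R_1 + R_2 + R_3 = 21.0 Ω

21.0 Ω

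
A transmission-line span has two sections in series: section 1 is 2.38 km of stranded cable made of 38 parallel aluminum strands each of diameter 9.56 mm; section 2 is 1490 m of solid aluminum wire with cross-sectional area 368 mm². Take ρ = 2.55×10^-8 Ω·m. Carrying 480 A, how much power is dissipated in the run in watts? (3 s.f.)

Section 1: A_strand = π(4.7800e-03)² = 7.178e-05 m²; R₁ = ρL/(N·A_s) = (2.55×10^-8)(2380)/(38×7.178e-05) = 0.02225 Ω
Section 2: A = 368 mm² = 3.680e-04 m²
R₂ = (2.55×10^-8)(1490)/(3.680e-04) = 0.1032 Ω
R = R₁ + R₂ = 0.1255 Ω
P = I²R = (480)² × 0.1255 = 28900 W

28900 W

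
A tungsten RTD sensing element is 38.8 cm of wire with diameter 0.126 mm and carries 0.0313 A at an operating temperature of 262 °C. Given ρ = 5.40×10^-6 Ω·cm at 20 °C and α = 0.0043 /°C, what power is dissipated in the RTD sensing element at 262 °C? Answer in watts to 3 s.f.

ρ = 5.40×10^-6 Ω·cm = 5.40×10^-8 Ω·m
A = π(d/2)² = π(6.3000e-05 m)² = 1.247e-08 m²
R₍20₎ = ρL/A = (5.40×10^-8)(0.388)/(1.247e-08) = 1.68 Ω
R₍262₎ = R₍20₎(1 + αΔT) = 1.68 × (1 + 0.0043×242) = 3.429 Ω
P = I²R = (0.0313)² × 3.429 = 0.00336 W

0.00336 W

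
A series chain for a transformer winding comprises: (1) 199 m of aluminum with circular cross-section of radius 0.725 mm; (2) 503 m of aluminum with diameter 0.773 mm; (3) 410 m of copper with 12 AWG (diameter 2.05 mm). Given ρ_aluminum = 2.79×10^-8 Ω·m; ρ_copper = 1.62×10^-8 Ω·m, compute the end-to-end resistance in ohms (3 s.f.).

35.3 Ω

Seg 1: A = πr² = π(7.2500e-04 m)² = 1.651e-06 m²
R_1 = (2.79×10^-8)(199)/(1.651e-06) = 3.362 Ω
Seg 2: A = π(d/2)² = π(3.8650e-04 m)² = 4.693e-07 m²
R_2 = (2.79×10^-8)(503)/(4.693e-07) = 29.9 Ω
Seg 3: A = π(2.05/2 mm)² = π(1.0250e-03 m)² = 3.301e-06 m²
R_3 = (1.62×10^-8)(410)/(3.301e-06) = 2.012 Ω
R_total = R_1 + R_2 + R_3 = 35.3 Ω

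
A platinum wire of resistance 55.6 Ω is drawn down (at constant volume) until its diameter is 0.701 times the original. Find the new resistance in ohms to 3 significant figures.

Volume constant ⇒ L' = L/r² with r = 0.701. R' = ρL'/A' = ρ(L/r²)/(πr²d₀²/4) = R/r⁴.
R' = 4.141 × 55.6 = 230 Ω

230 Ω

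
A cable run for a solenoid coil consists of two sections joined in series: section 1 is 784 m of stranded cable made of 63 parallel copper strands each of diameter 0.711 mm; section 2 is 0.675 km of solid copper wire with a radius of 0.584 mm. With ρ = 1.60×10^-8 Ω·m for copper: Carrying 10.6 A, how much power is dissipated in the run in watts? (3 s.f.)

1190 W

Section 1: A_strand = π(3.5550e-04)² = 3.970e-07 m²; R₁ = ρL/(N·A_s) = (1.60×10^-8)(784)/(63×3.970e-07) = 0.5015 Ω
Section 2: A = πr² = π(5.8400e-04 m)² = 1.071e-06 m²
R₂ = (1.60×10^-8)(675)/(1.071e-06) = 10.08 Ω
R = R₁ + R₂ = 10.58 Ω
P = I²R = (10.6)² × 10.58 = 1190 W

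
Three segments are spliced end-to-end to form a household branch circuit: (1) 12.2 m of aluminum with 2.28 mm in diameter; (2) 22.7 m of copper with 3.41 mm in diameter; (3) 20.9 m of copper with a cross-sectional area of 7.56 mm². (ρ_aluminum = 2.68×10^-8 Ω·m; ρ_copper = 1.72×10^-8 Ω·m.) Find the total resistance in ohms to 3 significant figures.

Seg 1: A = π(d/2)² = π(1.1400e-03 m)² = 4.083e-06 m²
R_1 = (2.68×10^-8)(12.2)/(4.083e-06) = 0.08008 Ω
Seg 2: A = π(d/2)² = π(1.7050e-03 m)² = 9.133e-06 m²
R_2 = (1.72×10^-8)(22.7)/(9.133e-06) = 0.04275 Ω
Seg 3: A = 7.56 mm² = 7.560e-06 m²
R_3 = (1.72×10^-8)(20.9)/(7.560e-06) = 0.04755 Ω
R_total = R_1 + R_2 + R_3 = 0.170 Ω

0.170 Ω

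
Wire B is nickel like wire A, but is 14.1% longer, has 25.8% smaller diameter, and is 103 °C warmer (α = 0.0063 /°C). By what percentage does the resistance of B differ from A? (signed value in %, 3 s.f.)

R ∝ ρL/d² with ρ ∝ (1+αΔT), so R_B/R_A = (1 + 14.1/100) × (1 − 25.8/100)⁻² × (1 + 0.0063×103)
= 1.141 × 1.816 × 1.649 = 3.417
(R_B − R_A)/R_A = 3.417 − 1 = 242%

242%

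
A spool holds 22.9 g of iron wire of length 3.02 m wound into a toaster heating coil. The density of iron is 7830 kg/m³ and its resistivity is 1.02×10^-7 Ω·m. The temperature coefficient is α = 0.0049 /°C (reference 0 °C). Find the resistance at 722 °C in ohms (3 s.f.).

A = m/(density·L) = 0.0229/(7830×3.02) = 9.6843e-07 m²
R = ρL/A = (1.02×10^-7)(3.02)/(9.6843e-07) = 0.3181 Ω
R(722 °C) = 0.3181 × (1 + 0.0049×722) = 1.44 Ω

1.44 Ω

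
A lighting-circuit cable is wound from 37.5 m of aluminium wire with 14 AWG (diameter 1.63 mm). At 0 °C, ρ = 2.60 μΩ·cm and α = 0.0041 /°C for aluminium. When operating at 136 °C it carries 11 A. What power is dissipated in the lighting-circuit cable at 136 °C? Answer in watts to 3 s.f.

ρ = 2.60 μΩ·cm = 2.60×10^-8 Ω·m
A = π(1.63/2 mm)² = π(8.1500e-04 m)² = 2.087e-06 m²
R₍0₎ = ρL/A = (2.60×10^-8)(37.5)/(2.087e-06) = 0.4672 Ω
R₍136₎ = R₍0₎(1 + αΔT) = 0.4672 × (1 + 0.0041×136) = 0.7278 Ω
P = I²R = (11)² × 0.7278 = 88.1 W

88.1 W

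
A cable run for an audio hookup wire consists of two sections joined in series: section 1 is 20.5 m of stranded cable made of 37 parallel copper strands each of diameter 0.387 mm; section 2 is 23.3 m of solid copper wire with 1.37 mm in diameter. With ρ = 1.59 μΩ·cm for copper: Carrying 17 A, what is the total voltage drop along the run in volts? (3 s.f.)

ρ = 1.59 μΩ·cm = 1.59×10^-8 Ω·m
Section 1: A_strand = π(1.9350e-04)² = 1.176e-07 m²; R₁ = ρL/(N·A_s) = (1.59×10^-8)(20.5)/(37×1.176e-07) = 0.07489 Ω
Section 2: A = π(d/2)² = π(6.8500e-04 m)² = 1.474e-06 m²
R₂ = (1.59×10^-8)(23.3)/(1.474e-06) = 0.2513 Ω
R = R₁ + R₂ = 0.3262 Ω
V = IR = 17 × 0.3262 = 5.55 V

5.55 V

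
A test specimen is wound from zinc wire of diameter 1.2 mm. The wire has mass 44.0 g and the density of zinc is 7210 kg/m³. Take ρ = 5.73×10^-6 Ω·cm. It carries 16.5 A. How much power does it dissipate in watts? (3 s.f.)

ρ = 5.73×10^-6 Ω·cm = 5.73×10^-8 Ω·m
A = π(d/2)² = π(6.0000e-04 m)² = 1.1310e-06 m²
L = m/(density·A) = 0.044/(7210×1.1310e-06) = 5.396 m
R = ρL/A = (5.73×10^-8)(5.396)/(1.1310e-06) = 0.2734 Ω
P = I²R = (16.5)² × 0.2734 = 74.4 W

74.4 W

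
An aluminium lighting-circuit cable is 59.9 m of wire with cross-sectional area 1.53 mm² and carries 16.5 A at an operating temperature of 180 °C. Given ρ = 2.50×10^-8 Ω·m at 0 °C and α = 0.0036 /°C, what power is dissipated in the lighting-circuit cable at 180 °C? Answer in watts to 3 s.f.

439 W

A = 1.53 mm² = 1.530e-06 m²
R₍0₎ = ρL/A = (2.50×10^-8)(59.9)/(1.530e-06) = 0.9788 Ω
R₍180₎ = R₍0₎(1 + αΔT) = 0.9788 × (1 + 0.0036×180) = 1.613 Ω
P = I²R = (16.5)² × 1.613 = 439 W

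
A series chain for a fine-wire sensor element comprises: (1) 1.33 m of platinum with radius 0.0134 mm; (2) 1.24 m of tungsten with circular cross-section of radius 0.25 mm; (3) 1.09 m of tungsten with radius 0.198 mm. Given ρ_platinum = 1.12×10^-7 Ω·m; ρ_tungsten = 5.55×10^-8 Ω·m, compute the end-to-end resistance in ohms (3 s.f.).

265 Ω

Seg 1: A = πr² = π(1.3400e-05 m)² = 5.641e-10 m²
R_1 = (1.12×10^-7)(1.33)/(5.641e-10) = 264.1 Ω
Seg 2: A = πr² = π(2.5000e-04 m)² = 1.963e-07 m²
R_2 = (5.55×10^-8)(1.24)/(1.963e-07) = 0.3505 Ω
Seg 3: A = πr² = π(1.9800e-04 m)² = 1.232e-07 m²
R_3 = (5.55×10^-8)(1.09)/(1.232e-07) = 0.4912 Ω
R_total = R_1 + R_2 + R_3 = 265 Ω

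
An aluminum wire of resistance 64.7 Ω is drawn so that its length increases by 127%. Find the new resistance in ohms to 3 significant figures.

k = 1 + 127/100 = 2.27; volume constant ⇒ A' = A/k, so R' = k²R.
R' = 5.153 × 64.7 = 333 Ω

333 Ω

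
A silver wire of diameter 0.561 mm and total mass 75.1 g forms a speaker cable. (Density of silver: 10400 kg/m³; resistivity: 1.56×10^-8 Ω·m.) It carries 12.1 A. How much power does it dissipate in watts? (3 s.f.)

A = π(d/2)² = π(2.8050e-04 m)² = 2.4718e-07 m²
L = m/(density·A) = 0.0751/(10400×2.4718e-07) = 29.21 m
R = ρL/A = (1.56×10^-8)(29.21)/(2.4718e-07) = 1.844 Ω
P = I²R = (12.1)² × 1.844 = 270 W

270 W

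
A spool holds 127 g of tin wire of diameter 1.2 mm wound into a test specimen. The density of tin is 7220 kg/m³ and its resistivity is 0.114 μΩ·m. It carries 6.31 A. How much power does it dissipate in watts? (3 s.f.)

ρ = 0.114 μΩ·m = 1.14×10^-7 Ω·m
A = π(d/2)² = π(6.0000e-04 m)² = 1.1310e-06 m²
L = m/(density·A) = 0.127/(7220×1.1310e-06) = 15.55 m
R = ρL/A = (1.14×10^-7)(15.55)/(1.1310e-06) = 1.568 Ω
P = I²R = (6.31)² × 1.568 = 62.4 W

62.4 W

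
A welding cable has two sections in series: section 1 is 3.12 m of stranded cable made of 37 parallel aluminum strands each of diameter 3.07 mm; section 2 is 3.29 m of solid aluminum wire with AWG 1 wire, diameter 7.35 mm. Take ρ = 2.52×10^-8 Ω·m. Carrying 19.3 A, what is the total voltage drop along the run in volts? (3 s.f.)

Section 1: A_strand = π(1.5350e-03)² = 7.402e-06 m²; R₁ = ρL/(N·A_s) = (2.52×10^-8)(3.12)/(37×7.402e-06) = 2.871×10^-4 Ω
Section 2: A = π(7.35/2 mm)² = π(3.6750e-03 m)² = 4.243e-05 m²
R₂ = (2.52×10^-8)(3.29)/(4.243e-05) = 0.001954 Ω
R = R₁ + R₂ = 0.002241 Ω
V = IR = 19.3 × 0.002241 = 0.0433 V

0.0433 V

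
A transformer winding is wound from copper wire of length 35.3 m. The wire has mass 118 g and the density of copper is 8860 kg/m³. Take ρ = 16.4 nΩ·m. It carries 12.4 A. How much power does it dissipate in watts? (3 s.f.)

ρ = 16.4 nΩ·m = 1.64×10^-8 Ω·m
A = m/(density·L) = 0.118/(8860×35.3) = 3.7729e-07 m²
R = ρL/A = (1.64×10^-8)(35.3)/(3.7729e-07) = 1.534 Ω
P = I²R = (12.4)² × 1.534 = 236 W

236 W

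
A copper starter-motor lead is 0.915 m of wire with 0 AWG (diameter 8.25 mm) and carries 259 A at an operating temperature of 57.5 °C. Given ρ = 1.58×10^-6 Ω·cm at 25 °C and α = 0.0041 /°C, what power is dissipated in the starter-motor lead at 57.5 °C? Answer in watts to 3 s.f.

20.6 W

ρ = 1.58×10^-6 Ω·cm = 1.58×10^-8 Ω·m
A = π(8.25/2 mm)² = π(4.1250e-03 m)² = 5.346e-05 m²
R₍25₎ = ρL/A = (1.58×10^-8)(0.915)/(5.346e-05) = 2.704×10^-4 Ω
R₍57.5₎ = R₍25₎(1 + αΔT) = 2.704×10^-4 × (1 + 0.0041×32.5) = 3.065×10^-4 Ω
P = I²R = (259)² × 3.065×10^-4 = 20.6 W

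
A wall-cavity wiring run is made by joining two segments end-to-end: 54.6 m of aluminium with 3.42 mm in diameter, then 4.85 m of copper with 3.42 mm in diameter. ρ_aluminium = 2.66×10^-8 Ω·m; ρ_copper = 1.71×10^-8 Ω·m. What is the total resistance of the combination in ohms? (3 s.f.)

Segment 1: A = π(d/2)² = π(1.7100e-03 m)² = 9.186e-06 m²
R₁ = ρL/A = (2.66×10^-8)(54.6)/(9.186e-06) = 0.1581 Ω
R₂ = (1.71×10^-8)(4.85)/(9.186e-06) = 0.009028 Ω
R = R₁ + R₂ = 0.167 Ω

0.167 Ω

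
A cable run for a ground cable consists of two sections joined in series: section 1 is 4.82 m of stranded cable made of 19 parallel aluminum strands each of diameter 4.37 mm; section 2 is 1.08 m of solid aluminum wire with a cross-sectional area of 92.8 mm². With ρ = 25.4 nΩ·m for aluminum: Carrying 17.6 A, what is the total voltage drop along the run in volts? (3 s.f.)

ρ = 25.4 nΩ·m = 2.54×10^-8 Ω·m
Section 1: A_strand = π(2.1850e-03)² = 1.500e-05 m²; R₁ = ρL/(N·A_s) = (2.54×10^-8)(4.82)/(19×1.500e-05) = 4.296×10^-4 Ω
Section 2: A = 92.8 mm² = 9.280e-05 m²
R₂ = (2.54×10^-8)(1.08)/(9.280e-05) = 2.956×10^-4 Ω
R = R₁ + R₂ = 7.252×10^-4 Ω
V = IR = 17.6 × 7.252×10^-4 = 0.0128 V

0.0128 V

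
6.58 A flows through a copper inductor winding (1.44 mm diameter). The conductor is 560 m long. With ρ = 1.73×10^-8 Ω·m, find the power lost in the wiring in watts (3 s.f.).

A = π(d/2)² = π(7.2000e-04 m)² = 1.629e-06 m²
R = ρL/A = (1.73×10^-8)(560)/(1.629e-06) = 5.949 Ω
P = I²R = (6.58)² × 5.949 = 258 W

258 W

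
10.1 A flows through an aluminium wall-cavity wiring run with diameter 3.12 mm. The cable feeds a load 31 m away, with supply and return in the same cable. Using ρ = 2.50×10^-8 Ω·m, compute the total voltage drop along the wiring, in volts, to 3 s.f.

A = π(d/2)² = π(1.5600e-03 m)² = 7.645e-06 m²
Total conductor length (both ways) L = 2 × 31 = 62 m
R = ρL/A = (2.50×10^-8)(62)/(7.645e-06) = 0.2027 Ω
V = IR = 10.1 × 0.2027 = 2.05 V

2.05 V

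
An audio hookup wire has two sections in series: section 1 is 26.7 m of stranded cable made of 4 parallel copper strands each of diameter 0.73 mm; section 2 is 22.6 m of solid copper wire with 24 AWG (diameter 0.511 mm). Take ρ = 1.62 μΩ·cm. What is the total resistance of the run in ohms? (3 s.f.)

2.04 Ω

ρ = 1.62 μΩ·cm = 1.62×10^-8 Ω·m
Section 1: A_strand = π(3.6500e-04)² = 4.185e-07 m²; R₁ = ρL/(N·A_s) = (1.62×10^-8)(26.7)/(4×4.185e-07) = 0.2584 Ω
Section 2: A = π(0.511/2 mm)² = π(2.5550e-04 m)² = 2.051e-07 m²
R₂ = (1.62×10^-8)(22.6)/(2.051e-07) = 1.785 Ω
R = R₁ + R₂ = 2.04 Ω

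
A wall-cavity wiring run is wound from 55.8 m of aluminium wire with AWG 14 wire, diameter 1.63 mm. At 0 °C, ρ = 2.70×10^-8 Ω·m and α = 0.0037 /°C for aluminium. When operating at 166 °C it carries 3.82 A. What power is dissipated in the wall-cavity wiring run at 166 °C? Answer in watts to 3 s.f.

A = π(1.63/2 mm)² = π(8.1500e-04 m)² = 2.087e-06 m²
R₍0₎ = ρL/A = (2.70×10^-8)(55.8)/(2.087e-06) = 0.722 Ω
R₍166₎ = R₍0₎(1 + αΔT) = 0.722 × (1 + 0.0037×166) = 1.165 Ω
P = I²R = (3.82)² × 1.165 = 17.0 W

17.0 W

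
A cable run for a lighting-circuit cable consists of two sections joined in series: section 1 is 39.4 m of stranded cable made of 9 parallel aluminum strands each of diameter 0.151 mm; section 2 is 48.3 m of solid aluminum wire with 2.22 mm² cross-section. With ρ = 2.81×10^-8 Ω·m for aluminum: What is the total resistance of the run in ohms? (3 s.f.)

7.48 Ω

Section 1: A_strand = π(7.5500e-05)² = 1.791e-08 m²; R₁ = ρL/(N·A_s) = (2.81×10^-8)(39.4)/(9×1.791e-08) = 6.869 Ω
Section 2: A = 2.22 mm² = 2.220e-06 m²
R₂ = (2.81×10^-8)(48.3)/(2.220e-06) = 0.6114 Ω
R = R₁ + R₂ = 7.48 Ω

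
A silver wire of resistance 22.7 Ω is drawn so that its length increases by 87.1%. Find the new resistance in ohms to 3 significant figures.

k = 1 + 87.1/100 = 1.871; volume constant ⇒ A' = A/k, so R' = k²R.
R' = 3.501 × 22.7 = 79.5 Ω

79.5 Ω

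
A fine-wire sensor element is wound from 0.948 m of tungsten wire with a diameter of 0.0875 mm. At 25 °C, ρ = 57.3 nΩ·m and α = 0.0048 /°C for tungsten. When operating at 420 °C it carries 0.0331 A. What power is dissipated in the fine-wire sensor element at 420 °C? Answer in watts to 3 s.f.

ρ = 57.3 nΩ·m = 5.73×10^-8 Ω·m
A = π(d/2)² = π(4.3750e-05 m)² = 6.013e-09 m²
R₍25₎ = ρL/A = (5.73×10^-8)(0.948)/(6.013e-09) = 9.034 Ω
R₍420₎ = R₍25₎(1 + αΔT) = 9.034 × (1 + 0.0048×395) = 26.16 Ω
P = I²R = (0.0331)² × 26.16 = 0.0287 W

0.0287 W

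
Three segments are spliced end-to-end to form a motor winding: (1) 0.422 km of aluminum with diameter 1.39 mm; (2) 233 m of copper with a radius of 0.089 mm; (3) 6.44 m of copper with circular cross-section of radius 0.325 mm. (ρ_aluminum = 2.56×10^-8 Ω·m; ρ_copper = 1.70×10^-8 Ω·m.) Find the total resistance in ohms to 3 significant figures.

Seg 1: A = π(d/2)² = π(6.9500e-04 m)² = 1.517e-06 m²
R_1 = (2.56×10^-8)(422)/(1.517e-06) = 7.119 Ω
Seg 2: A = πr² = π(8.9000e-05 m)² = 2.488e-08 m²
R_2 = (1.70×10^-8)(233)/(2.488e-08) = 159.2 Ω
Seg 3: A = πr² = π(3.2500e-04 m)² = 3.318e-07 m²
R_3 = (1.70×10^-8)(6.44)/(3.318e-07) = 0.3299 Ω
R_total = R_1 + R_2 + R_3 = 167 Ω

167 Ω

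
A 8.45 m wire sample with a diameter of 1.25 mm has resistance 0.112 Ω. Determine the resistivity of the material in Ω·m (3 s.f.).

1.63×10^-8 Ω·m

A = π(d/2)² = π(6.2500e-04 m)² = 1.227e-06 m²
ρ = RA/L = (0.112)(1.227e-06)/(8.45) = 1.63×10^-8 Ω·m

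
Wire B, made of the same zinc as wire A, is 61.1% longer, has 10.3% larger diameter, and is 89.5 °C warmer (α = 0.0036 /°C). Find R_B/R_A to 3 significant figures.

1.75

R ∝ ρL/d² with ρ ∝ (1+αΔT), so R_B/R_A = (1 + 61.1/100) × (1 + 10.3/100)⁻² × (1 + 0.0036×89.5)
= 1.611 × 0.822 × 1.322 = 1.75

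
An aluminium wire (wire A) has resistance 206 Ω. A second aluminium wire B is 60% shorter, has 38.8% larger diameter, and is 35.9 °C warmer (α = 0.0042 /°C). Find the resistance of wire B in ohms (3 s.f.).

49.2 Ω

R ∝ ρL/d² with ρ ∝ (1+αΔT), so R_B/R_A = (1 − 60/100) × (1 + 38.8/100)⁻² × (1 + 0.0042×35.9)
= 0.4 × 0.5191 × 1.151 = 0.2389
R_B = 0.2389 × 206 = 49.2 Ω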